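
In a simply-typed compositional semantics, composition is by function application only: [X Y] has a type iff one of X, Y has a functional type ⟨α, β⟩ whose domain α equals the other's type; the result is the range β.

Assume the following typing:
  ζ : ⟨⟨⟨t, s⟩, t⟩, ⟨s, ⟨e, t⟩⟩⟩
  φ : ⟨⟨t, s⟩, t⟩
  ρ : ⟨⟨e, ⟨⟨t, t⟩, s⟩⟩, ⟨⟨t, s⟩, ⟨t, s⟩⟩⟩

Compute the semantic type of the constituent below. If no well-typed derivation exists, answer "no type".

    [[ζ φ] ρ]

[ζ φ] — ζ of type ⟨⟨⟨t, s⟩, t⟩, ⟨s, ⟨e, t⟩⟩⟩ combines with φ of type ⟨⟨t, s⟩, t⟩: type ⟨s, ⟨e, t⟩⟩.
At [[ζ φ] ρ]: neither ⟨s, ⟨e, t⟩⟩ nor ⟨⟨e, ⟨⟨t, t⟩, s⟩⟩, ⟨⟨t, s⟩, ⟨t, s⟩⟩⟩ can take the other as argument; the node is ill-typed.

no type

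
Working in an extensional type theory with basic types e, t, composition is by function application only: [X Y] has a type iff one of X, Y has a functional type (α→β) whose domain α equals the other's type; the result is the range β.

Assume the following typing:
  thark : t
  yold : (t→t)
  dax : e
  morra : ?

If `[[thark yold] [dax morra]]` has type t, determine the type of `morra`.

(e→(t→t))

[[thark yold] [dax morra]] must have type t. The sister [thark yold] has type t; that is not a function onto t, so [dax morra] must be the functor, of type (t→t).
[dax morra] must have type (t→t). The sister dax has type e; that is not a function onto (t→t), so morra must be the functor, of type (e→(t→t)).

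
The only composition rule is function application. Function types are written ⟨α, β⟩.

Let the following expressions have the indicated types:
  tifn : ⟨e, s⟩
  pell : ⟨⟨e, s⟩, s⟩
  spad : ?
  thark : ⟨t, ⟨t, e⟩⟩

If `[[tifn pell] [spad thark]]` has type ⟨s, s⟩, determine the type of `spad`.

⟨⟨t, ⟨t, e⟩⟩, ⟨s, ⟨s, s⟩⟩⟩

For [[tifn pell] [spad thark]] to have type ⟨s, s⟩ with [tifn pell] of type s, [spad thark] must be the function: [spad thark] : ⟨s, ⟨s, s⟩⟩.
For [spad thark] to have type ⟨s, ⟨s, s⟩⟩ with thark of type ⟨t, ⟨t, e⟩⟩, spad must be the function: spad : ⟨⟨t, ⟨t, e⟩⟩, ⟨s, ⟨s, s⟩⟩⟩.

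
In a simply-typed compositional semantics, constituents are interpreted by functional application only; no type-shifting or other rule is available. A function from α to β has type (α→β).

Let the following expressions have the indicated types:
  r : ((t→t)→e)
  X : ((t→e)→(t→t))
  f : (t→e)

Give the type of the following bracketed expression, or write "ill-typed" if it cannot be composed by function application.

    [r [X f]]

e

[X f] — X of type ((t→e)→(t→t)) combines with f of type (t→e): type (t→t).
[r [X f]] — r of type ((t→t)→e) combines with [X f] of type (t→t): type e.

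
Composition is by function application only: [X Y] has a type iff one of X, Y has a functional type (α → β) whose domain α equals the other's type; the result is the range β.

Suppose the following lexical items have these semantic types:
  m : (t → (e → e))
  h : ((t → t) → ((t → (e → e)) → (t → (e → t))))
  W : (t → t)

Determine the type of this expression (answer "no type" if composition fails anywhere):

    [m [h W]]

At [h W], h : ((t → t) → ((t → (e → e)) → (t → (e → t)))) takes W : (t → t), giving ((t → (e → e)) → (t → (e → t))).
At [m [h W]], [h W] : ((t → (e → e)) → (t → (e → t))) takes m : (t → (e → e)), giving (t → (e → t)).

(t → (e → t))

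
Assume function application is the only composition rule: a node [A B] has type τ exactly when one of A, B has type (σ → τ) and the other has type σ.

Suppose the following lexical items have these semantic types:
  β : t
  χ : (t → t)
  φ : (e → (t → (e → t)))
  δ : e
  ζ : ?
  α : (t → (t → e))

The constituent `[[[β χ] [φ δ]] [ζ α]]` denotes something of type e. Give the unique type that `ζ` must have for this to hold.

((t → (t → e)) → ((e → t) → e))

[[[β χ] [φ δ]] [ζ α]] is required to be e. [[β χ] [φ δ]] : (e → t) cannot yield e as functor, so [ζ α] : ((e → t) → e).
[ζ α] is required to be ((e → t) → e). α : (t → (t → e)) cannot yield ((e → t) → e) as functor, so ζ : ((t → (t → e)) → ((e → t) → e)).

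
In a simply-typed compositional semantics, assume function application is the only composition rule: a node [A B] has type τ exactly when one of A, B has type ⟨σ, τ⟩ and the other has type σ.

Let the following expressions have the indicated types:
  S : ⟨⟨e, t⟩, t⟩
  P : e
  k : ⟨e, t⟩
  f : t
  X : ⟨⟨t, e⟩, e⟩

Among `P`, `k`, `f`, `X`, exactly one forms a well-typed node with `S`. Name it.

k

P : e — does not combine with S.
k — combines: S : ⟨⟨e, t⟩, t⟩ takes k : ⟨e, t⟩ as argument, giving t.
f : t — does not combine with S.
X : ⟨⟨t, e⟩, e⟩ — does not combine with S.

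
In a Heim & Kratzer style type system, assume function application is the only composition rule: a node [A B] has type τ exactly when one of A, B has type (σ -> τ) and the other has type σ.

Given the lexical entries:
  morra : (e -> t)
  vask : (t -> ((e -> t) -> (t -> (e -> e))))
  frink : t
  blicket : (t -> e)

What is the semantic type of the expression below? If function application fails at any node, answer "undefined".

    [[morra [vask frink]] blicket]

undefined

[vask frink]: functor vask : (t -> ((e -> t) -> (t -> (e -> e)))), argument frink : t; result ((e -> t) -> (t -> (e -> e))).
[morra [vask frink]]: functor [vask frink] : ((e -> t) -> (t -> (e -> e))), argument morra : (e -> t); result (t -> (e -> e)).
[[morra [vask frink]] blicket]: (t -> (e -> e)) with (t -> e) — neither is a function whose domain matches the other; composition fails here.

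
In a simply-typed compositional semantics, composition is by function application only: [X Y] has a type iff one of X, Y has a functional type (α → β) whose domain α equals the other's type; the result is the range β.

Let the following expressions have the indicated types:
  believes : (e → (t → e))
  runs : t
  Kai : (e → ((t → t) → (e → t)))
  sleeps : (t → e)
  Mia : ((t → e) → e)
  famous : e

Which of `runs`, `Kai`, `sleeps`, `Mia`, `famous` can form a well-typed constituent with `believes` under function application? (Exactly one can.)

famous

runs : t — believes needs e; runs needs nothing (atomic); neither fits.
Kai : (e → ((t → t) → (e → t))) — believes needs e; Kai needs e; neither fits.
sleeps : (t → e) — believes needs e; sleeps needs t; neither fits.
Mia : ((t → e) → e) — believes needs e; Mia needs (t → e); neither fits.
famous — combines: believes : (e → (t → e)) takes famous : e as argument, giving (t → e).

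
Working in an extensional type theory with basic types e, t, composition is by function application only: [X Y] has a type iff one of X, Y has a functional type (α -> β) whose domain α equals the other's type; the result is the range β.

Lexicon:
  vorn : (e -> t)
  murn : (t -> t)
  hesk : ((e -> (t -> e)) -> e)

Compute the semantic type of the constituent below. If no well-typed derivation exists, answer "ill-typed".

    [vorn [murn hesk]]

ill-typed

At [murn hesk]: neither (t -> t) nor ((e -> (t -> e)) -> e) can take the other as argument; the node is ill-typed.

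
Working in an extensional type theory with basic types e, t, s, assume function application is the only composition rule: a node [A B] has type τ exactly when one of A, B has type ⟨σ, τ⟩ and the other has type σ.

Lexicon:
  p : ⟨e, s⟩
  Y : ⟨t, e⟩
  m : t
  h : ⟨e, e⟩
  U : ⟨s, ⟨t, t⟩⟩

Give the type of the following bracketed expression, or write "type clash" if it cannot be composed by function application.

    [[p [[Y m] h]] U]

⟨t, t⟩

[Y m]: functor Y : ⟨t, e⟩, argument m : t; result e.
[[Y m] h]: functor h : ⟨e, e⟩, argument [Y m] : e; result e.
[p [[Y m] h]]: functor p : ⟨e, s⟩, argument [[Y m] h] : e; result s.
[[p [[Y m] h]] U]: functor U : ⟨s, ⟨t, t⟩⟩, argument [p [[Y m] h]] : s; result ⟨t, t⟩.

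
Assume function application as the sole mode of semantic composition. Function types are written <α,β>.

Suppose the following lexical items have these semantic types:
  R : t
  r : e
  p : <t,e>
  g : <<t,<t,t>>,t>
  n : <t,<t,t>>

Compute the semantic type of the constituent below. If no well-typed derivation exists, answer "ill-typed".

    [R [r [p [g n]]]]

[g n] — g of type <<t,<t,t>>,t> combines with n of type <t,<t,t>>: type t.
[p [g n]] — p of type <t,e> combines with [g n] of type t: type e.
[r [p [g n]]]: e and e cannot combine by function application — type clash.

ill-typed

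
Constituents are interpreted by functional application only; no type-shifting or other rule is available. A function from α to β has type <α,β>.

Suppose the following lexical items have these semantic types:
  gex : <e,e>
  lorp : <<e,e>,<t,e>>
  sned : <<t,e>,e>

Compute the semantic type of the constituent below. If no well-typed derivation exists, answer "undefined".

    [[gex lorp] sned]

At [gex lorp], lorp : <<e,e>,<t,e>> takes gex : <e,e>, giving <t,e>.
At [[gex lorp] sned], sned : <<t,e>,e> takes [gex lorp] : <t,e>, giving e.

e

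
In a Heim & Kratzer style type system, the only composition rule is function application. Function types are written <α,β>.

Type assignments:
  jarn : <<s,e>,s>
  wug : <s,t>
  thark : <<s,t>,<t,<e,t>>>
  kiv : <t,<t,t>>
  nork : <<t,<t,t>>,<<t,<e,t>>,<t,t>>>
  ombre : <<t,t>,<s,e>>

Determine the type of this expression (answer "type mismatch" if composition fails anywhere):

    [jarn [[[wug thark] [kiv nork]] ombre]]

At [wug thark], thark : <<s,t>,<t,<e,t>>> takes wug : <s,t>, giving <t,<e,t>>.
At [kiv nork], nork : <<t,<t,t>>,<<t,<e,t>>,<t,t>>> takes kiv : <t,<t,t>>, giving <<t,<e,t>>,<t,t>>.
At [[wug thark] [kiv nork]], [kiv nork] : <<t,<e,t>>,<t,t>> takes [wug thark] : <t,<e,t>>, giving <t,t>.
At [[[wug thark] [kiv nork]] ombre], ombre : <<t,t>,<s,e>> takes [[wug thark] [kiv nork]] : <t,t>, giving <s,e>.
At [jarn [[[wug thark] [kiv nork]] ombre]], jarn : <<s,e>,s> takes [[[wug thark] [kiv nork]] ombre] : <s,e>, giving s.

s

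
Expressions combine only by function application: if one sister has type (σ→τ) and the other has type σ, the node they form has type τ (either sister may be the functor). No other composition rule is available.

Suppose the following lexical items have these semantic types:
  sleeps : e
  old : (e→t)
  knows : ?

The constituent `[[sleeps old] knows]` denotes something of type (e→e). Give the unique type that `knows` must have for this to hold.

For [[sleeps old] knows] to have type (e→e) with [sleeps old] of type t, knows must be the function: knows : (t→(e→e)).

(t→(e→e))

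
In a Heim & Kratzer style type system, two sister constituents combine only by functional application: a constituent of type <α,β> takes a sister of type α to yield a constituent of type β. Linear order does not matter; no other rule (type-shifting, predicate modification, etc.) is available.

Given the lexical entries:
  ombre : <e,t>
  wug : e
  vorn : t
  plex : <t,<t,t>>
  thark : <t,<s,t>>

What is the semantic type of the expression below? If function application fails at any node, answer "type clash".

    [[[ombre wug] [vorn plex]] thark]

<s,t>

At [ombre wug], ombre : <e,t> takes wug : e, giving t.
At [vorn plex], plex : <t,<t,t>> takes vorn : t, giving <t,t>.
At [[ombre wug] [vorn plex]], [vorn plex] : <t,t> takes [ombre wug] : t, giving t.
At [[[ombre wug] [vorn plex]] thark], thark : <t,<s,t>> takes [[ombre wug] [vorn plex]] : t, giving <s,t>.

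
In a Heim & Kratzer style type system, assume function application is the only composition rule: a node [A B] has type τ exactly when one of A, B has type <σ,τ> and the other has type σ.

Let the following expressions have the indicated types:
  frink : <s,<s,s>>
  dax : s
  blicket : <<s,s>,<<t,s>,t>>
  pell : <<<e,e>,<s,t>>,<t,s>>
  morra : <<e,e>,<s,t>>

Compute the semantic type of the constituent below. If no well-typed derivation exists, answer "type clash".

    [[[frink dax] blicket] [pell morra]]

t

[frink dax]: <s,<s,s>> applied to s yields <s,s>.
[[frink dax] blicket]: <<s,s>,<<t,s>,t>> applied to <s,s> yields <<t,s>,t>.
[pell morra]: <<<e,e>,<s,t>>,<t,s>> applied to <<e,e>,<s,t>> yields <t,s>.
[[[frink dax] blicket] [pell morra]]: <<t,s>,t> applied to <t,s> yields t.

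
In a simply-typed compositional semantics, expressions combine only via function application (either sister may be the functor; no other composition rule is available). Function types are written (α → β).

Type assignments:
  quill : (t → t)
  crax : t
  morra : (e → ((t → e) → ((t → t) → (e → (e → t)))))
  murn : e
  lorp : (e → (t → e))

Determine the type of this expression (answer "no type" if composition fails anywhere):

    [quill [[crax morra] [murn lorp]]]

no type

At [crax morra]: neither t nor (e → ((t → e) → ((t → t) → (e → (e → t))))) can take the other as argument; the node is ill-typed.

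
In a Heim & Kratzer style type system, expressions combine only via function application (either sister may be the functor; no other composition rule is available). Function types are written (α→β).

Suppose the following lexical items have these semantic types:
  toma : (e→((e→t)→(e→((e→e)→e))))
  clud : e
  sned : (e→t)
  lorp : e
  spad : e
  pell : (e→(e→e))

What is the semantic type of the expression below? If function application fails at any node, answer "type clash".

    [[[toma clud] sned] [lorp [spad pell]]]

At [toma clud], toma : (e→((e→t)→(e→((e→e)→e)))) takes clud : e, giving ((e→t)→(e→((e→e)→e))).
At [[toma clud] sned], [toma clud] : ((e→t)→(e→((e→e)→e))) takes sned : (e→t), giving (e→((e→e)→e)).
At [spad pell], pell : (e→(e→e)) takes spad : e, giving (e→e).
At [lorp [spad pell]], [spad pell] : (e→e) takes lorp : e, giving e.
At [[[toma clud] sned] [lorp [spad pell]]], [[toma clud] sned] : (e→((e→e)→e)) takes [lorp [spad pell]] : e, giving ((e→e)→e).

((e→e)→e)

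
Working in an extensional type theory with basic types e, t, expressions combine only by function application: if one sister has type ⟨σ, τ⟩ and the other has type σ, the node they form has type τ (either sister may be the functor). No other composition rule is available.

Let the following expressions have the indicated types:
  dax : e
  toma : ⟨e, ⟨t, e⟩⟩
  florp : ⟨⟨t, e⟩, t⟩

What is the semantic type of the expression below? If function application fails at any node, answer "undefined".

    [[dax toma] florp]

[dax toma] — toma of type ⟨e, ⟨t, e⟩⟩ combines with dax of type e: type ⟨t, e⟩.
[[dax toma] florp] — florp of type ⟨⟨t, e⟩, t⟩ combines with [dax toma] of type ⟨t, e⟩: type t.

t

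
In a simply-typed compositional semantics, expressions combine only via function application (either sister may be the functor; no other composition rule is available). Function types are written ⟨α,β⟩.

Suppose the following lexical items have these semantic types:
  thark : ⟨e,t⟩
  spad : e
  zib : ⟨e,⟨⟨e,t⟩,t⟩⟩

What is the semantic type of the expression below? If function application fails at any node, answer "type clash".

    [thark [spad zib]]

t

[spad zib]: zib is ⟨e,⟨⟨e,t⟩,t⟩⟩, spad is e; result ⟨⟨e,t⟩,t⟩.
[thark [spad zib]]: [spad zib] is ⟨⟨e,t⟩,t⟩, thark is ⟨e,t⟩; result t.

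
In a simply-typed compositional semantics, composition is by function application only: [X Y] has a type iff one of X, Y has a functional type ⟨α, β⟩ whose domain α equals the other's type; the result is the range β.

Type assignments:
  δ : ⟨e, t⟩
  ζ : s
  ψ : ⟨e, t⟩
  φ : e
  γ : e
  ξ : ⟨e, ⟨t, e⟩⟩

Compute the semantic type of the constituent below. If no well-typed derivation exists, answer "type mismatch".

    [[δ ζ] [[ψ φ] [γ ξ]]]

type mismatch

[δ ζ]: ⟨e, t⟩ with s — neither is a function whose domain matches the other; composition fails here.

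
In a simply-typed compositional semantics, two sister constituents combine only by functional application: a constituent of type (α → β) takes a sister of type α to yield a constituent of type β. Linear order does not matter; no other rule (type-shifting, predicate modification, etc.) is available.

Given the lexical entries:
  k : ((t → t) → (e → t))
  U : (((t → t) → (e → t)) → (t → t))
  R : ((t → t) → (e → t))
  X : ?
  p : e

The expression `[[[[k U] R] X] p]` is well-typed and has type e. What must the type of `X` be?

((e → t) → (e → e))

For [[[[k U] R] X] p] to have type e with p of type e, [[[k U] R] X] must be the function: [[[k U] R] X] : (e → e).
For [[[k U] R] X] to have type (e → e) with [[k U] R] of type (e → t), X must be the function: X : ((e → t) → (e → e)).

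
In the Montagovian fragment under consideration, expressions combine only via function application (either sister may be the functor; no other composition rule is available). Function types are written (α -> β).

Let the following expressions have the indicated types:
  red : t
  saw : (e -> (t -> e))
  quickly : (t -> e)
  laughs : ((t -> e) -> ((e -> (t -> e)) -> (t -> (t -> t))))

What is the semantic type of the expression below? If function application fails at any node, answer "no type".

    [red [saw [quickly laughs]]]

[quickly laughs]: laughs is ((t -> e) -> ((e -> (t -> e)) -> (t -> (t -> t)))), quickly is (t -> e); result ((e -> (t -> e)) -> (t -> (t -> t))).
[saw [quickly laughs]]: [quickly laughs] is ((e -> (t -> e)) -> (t -> (t -> t))), saw is (e -> (t -> e)); result (t -> (t -> t)).
[red [saw [quickly laughs]]]: [saw [quickly laughs]] is (t -> (t -> t)), red is t; result (t -> t).

(t -> t)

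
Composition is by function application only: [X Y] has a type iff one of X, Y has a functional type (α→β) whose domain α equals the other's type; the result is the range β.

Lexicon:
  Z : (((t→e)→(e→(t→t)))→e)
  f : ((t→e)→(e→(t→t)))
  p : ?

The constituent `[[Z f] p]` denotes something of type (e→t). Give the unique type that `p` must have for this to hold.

At [[Z f] p] (required: (e→t)): [Z f] is e, which is not a function with range (e→t); hence p is the functor — type (e→(e→t)).

(e→(e→t))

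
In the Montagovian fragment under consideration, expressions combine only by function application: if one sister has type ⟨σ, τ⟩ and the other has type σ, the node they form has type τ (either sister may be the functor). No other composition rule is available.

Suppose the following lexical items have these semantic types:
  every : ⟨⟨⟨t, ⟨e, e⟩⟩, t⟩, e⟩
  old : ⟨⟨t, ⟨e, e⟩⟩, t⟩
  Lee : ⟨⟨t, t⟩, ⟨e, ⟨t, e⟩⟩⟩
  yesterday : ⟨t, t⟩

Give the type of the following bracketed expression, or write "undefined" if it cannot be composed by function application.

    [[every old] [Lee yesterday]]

⟨t, e⟩

[every old]: every is ⟨⟨⟨t, ⟨e, e⟩⟩, t⟩, e⟩, old is ⟨⟨t, ⟨e, e⟩⟩, t⟩; result e.
[Lee yesterday]: Lee is ⟨⟨t, t⟩, ⟨e, ⟨t, e⟩⟩⟩, yesterday is ⟨t, t⟩; result ⟨e, ⟨t, e⟩⟩.
[[every old] [Lee yesterday]]: [Lee yesterday] is ⟨e, ⟨t, e⟩⟩, [every old] is e; result ⟨t, e⟩.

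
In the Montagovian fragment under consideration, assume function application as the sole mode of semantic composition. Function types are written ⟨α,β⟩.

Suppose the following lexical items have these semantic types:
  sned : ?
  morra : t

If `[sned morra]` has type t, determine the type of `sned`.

⟨t,t⟩

At [sned morra] (required: t): morra is t, which is not a function with range t; hence sned is the functor — type ⟨t,t⟩.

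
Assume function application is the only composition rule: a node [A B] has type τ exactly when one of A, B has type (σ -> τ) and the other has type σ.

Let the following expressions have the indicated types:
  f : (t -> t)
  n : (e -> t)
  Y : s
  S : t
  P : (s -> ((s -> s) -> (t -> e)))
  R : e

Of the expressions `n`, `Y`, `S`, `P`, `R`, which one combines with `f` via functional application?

S

n : (e -> t) — f needs t; n needs e; neither fits.
Y : s — f needs t; Y needs nothing (atomic); neither fits.
S — combines: f : (t -> t) takes S : t as argument, giving t.
P : (s -> ((s -> s) -> (t -> e))) — f needs t; P needs s; neither fits.
R : e — f needs t; R needs nothing (atomic); neither fits.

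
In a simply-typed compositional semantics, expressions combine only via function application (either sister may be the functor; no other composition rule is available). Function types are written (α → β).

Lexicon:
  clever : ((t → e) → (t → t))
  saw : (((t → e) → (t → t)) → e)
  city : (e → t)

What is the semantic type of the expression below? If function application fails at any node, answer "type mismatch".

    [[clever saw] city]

[clever saw] — saw of type (((t → e) → (t → t)) → e) combines with clever of type ((t → e) → (t → t)): type e.
[[clever saw] city] — city of type (e → t) combines with [clever saw] of type e: type t.

t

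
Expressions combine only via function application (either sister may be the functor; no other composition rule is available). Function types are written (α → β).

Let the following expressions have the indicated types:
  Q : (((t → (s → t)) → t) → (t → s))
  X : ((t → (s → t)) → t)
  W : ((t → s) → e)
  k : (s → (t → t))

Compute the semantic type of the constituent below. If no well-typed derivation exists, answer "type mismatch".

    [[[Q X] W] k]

type mismatch

[Q X]: Q is (((t → (s → t)) → t) → (t → s)), X is ((t → (s → t)) → t); result (t → s).
[[Q X] W]: W is ((t → s) → e), [Q X] is (t → s); result e.
At [[[Q X] W] k]: neither e nor (s → (t → t)) can take the other as argument; the node is ill-typed.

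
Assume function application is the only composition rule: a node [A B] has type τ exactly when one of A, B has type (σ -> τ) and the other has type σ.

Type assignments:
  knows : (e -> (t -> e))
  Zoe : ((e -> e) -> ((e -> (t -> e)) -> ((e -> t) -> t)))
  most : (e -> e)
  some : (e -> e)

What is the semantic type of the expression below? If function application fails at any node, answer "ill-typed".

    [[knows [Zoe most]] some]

[Zoe most]: Zoe is ((e -> e) -> ((e -> (t -> e)) -> ((e -> t) -> t))), most is (e -> e); result ((e -> (t -> e)) -> ((e -> t) -> t)).
[knows [Zoe most]]: [Zoe most] is ((e -> (t -> e)) -> ((e -> t) -> t)), knows is (e -> (t -> e)); result ((e -> t) -> t).
At [[knows [Zoe most]] some]: neither ((e -> t) -> t) nor (e -> e) can take the other as argument; the node is ill-typed.

ill-typed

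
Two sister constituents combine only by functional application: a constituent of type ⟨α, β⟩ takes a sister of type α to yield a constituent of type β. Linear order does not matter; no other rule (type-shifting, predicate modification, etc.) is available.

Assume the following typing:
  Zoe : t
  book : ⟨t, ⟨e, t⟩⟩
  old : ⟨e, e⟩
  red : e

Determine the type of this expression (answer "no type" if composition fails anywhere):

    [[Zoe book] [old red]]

[Zoe book] — book of type ⟨t, ⟨e, t⟩⟩ combines with Zoe of type t: type ⟨e, t⟩.
[old red] — old of type ⟨e, e⟩ combines with red of type e: type e.
[[Zoe book] [old red]] — [Zoe book] of type ⟨e, t⟩ combines with [old red] of type e: type t.

t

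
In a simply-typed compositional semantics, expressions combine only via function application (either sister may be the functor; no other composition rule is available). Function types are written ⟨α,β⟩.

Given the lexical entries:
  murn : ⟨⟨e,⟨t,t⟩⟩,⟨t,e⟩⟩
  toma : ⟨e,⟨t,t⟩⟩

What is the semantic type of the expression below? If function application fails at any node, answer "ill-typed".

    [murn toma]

⟨t,e⟩

[murn toma]: ⟨⟨e,⟨t,t⟩⟩,⟨t,e⟩⟩ applied to ⟨e,⟨t,t⟩⟩ yields ⟨t,e⟩.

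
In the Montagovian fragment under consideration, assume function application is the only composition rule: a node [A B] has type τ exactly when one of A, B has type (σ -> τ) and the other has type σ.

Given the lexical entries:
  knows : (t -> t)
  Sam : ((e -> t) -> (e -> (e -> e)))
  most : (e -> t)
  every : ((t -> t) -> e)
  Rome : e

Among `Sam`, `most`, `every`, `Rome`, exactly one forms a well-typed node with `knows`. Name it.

every

Sam : ((e -> t) -> (e -> (e -> e))) — knows needs t; Sam needs (e -> t); neither fits.
most : (e -> t) — knows needs t; most needs e; neither fits.
every — combines: every : ((t -> t) -> e) takes knows : (t -> t) as argument, giving e.
Rome : e — knows needs t; Rome needs nothing (atomic); neither fits.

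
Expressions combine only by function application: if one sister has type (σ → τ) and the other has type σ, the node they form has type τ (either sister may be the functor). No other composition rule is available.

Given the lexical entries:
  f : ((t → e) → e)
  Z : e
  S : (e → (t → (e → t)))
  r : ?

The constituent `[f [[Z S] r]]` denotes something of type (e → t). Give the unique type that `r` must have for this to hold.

((t → (e → t)) → (((t → e) → e) → (e → t)))

[f [[Z S] r]] is required to be (e → t). f : ((t → e) → e) cannot yield (e → t) as functor, so [[Z S] r] : (((t → e) → e) → (e → t)).
[[Z S] r] is required to be (((t → e) → e) → (e → t)). [Z S] : (t → (e → t)) cannot yield (((t → e) → e) → (e → t)) as functor, so r : ((t → (e → t)) → (((t → e) → e) → (e → t))).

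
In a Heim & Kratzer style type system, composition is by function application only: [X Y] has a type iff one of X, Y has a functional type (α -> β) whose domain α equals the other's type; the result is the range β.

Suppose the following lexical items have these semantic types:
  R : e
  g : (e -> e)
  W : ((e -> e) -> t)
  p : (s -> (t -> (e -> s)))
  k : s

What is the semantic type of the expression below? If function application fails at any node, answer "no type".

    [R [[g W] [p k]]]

s

[g W]: ((e -> e) -> t) applied to (e -> e) yields t.
[p k]: (s -> (t -> (e -> s))) applied to s yields (t -> (e -> s)).
[[g W] [p k]]: (t -> (e -> s)) applied to t yields (e -> s).
[R [[g W] [p k]]]: (e -> s) applied to e yields s.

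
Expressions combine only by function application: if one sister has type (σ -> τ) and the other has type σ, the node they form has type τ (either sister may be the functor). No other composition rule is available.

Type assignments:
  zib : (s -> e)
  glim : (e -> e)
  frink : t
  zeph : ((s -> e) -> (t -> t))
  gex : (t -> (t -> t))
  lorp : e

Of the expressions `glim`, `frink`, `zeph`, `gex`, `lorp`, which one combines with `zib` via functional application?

glim : (e -> e) — neither side's domain matches the other.
frink : t — neither side's domain matches the other.
zeph — combines: zeph : ((s -> e) -> (t -> t)) takes zib : (s -> e) as argument, giving (t -> t).
gex : (t -> (t -> t)) — neither side's domain matches the other.
lorp : e — neither side's domain matches the other.

zeph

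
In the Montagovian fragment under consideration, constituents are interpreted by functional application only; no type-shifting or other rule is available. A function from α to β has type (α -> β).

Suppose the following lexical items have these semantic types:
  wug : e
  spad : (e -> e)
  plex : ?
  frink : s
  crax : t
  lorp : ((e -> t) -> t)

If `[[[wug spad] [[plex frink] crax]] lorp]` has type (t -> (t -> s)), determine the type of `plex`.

(s -> (t -> (e -> (((e -> t) -> t) -> (t -> (t -> s))))))

At [[[wug spad] [[plex frink] crax]] lorp] (required: (t -> (t -> s))): lorp is ((e -> t) -> t), which is not a function with range (t -> (t -> s)); hence [[wug spad] [[plex frink] crax]] is the functor — type (((e -> t) -> t) -> (t -> (t -> s))).
At [[wug spad] [[plex frink] crax]] (required: (((e -> t) -> t) -> (t -> (t -> s)))): [wug spad] is e, which is not a function with range (((e -> t) -> t) -> (t -> (t -> s))); hence [[plex frink] crax] is the functor — type (e -> (((e -> t) -> t) -> (t -> (t -> s)))).
At [[plex frink] crax] (required: (e -> (((e -> t) -> t) -> (t -> (t -> s))))): crax is t, which is not a function with range (e -> (((e -> t) -> t) -> (t -> (t -> s)))); hence [plex frink] is the functor — type (t -> (e -> (((e -> t) -> t) -> (t -> (t -> s))))).
At [plex frink] (required: (t -> (e -> (((e -> t) -> t) -> (t -> (t -> s)))))): frink is s, which is not a function with range (t -> (e -> (((e -> t) -> t) -> (t -> (t -> s))))); hence plex is the functor — type (s -> (t -> (e -> (((e -> t) -> t) -> (t -> (t -> s)))))).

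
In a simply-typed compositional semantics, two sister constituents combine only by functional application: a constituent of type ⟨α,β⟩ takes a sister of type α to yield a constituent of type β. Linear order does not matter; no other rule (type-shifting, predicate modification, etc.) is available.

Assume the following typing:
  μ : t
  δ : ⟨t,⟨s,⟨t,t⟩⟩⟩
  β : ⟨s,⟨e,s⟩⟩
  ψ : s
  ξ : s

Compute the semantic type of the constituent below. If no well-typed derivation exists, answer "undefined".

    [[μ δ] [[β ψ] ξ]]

undefined

[μ δ]: functor δ : ⟨t,⟨s,⟨t,t⟩⟩⟩, argument μ : t; result ⟨s,⟨t,t⟩⟩.
[β ψ]: functor β : ⟨s,⟨e,s⟩⟩, argument ψ : s; result ⟨e,s⟩.
At [[β ψ] ξ]: neither ⟨e,s⟩ nor s can take the other as argument; the node is ill-typed.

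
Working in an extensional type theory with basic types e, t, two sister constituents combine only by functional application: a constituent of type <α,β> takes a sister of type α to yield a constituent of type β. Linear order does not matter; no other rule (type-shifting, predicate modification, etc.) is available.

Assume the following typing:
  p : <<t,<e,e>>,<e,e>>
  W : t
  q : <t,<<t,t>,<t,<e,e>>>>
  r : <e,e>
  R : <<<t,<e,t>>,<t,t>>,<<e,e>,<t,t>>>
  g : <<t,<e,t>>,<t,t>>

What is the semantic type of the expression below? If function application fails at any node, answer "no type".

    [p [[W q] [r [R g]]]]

[W q] — q of type <t,<<t,t>,<t,<e,e>>>> combines with W of type t: type <<t,t>,<t,<e,e>>>.
[R g] — R of type <<<t,<e,t>>,<t,t>>,<<e,e>,<t,t>>> combines with g of type <<t,<e,t>>,<t,t>>: type <<e,e>,<t,t>>.
[r [R g]] — [R g] of type <<e,e>,<t,t>> combines with r of type <e,e>: type <t,t>.
[[W q] [r [R g]]] — [W q] of type <<t,t>,<t,<e,e>>> combines with [r [R g]] of type <t,t>: type <t,<e,e>>.
[p [[W q] [r [R g]]]] — p of type <<t,<e,e>>,<e,e>> combines with [[W q] [r [R g]]] of type <t,<e,e>>: type <e,e>.

<e,e>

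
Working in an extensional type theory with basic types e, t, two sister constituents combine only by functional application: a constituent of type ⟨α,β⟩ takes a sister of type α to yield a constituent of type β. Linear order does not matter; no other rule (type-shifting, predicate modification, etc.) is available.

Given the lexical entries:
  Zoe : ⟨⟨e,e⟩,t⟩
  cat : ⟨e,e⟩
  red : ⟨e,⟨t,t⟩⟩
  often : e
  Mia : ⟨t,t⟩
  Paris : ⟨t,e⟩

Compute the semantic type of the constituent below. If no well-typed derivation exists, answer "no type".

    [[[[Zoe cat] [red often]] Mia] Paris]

[Zoe cat]: Zoe is ⟨⟨e,e⟩,t⟩, cat is ⟨e,e⟩; result t.
[red often]: red is ⟨e,⟨t,t⟩⟩, often is e; result ⟨t,t⟩.
[[Zoe cat] [red often]]: [red often] is ⟨t,t⟩, [Zoe cat] is t; result t.
[[[Zoe cat] [red often]] Mia]: Mia is ⟨t,t⟩, [[Zoe cat] [red often]] is t; result t.
[[[[Zoe cat] [red often]] Mia] Paris]: Paris is ⟨t,e⟩, [[[Zoe cat] [red often]] Mia] is t; result e.

e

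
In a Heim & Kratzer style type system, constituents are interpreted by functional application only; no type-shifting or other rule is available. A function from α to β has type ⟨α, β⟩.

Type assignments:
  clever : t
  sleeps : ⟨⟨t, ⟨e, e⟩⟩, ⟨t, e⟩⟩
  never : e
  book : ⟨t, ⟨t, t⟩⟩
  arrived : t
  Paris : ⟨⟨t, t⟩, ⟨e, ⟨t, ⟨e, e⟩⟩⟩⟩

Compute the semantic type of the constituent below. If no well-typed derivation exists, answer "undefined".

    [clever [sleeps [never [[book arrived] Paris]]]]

e

[book arrived]: book is ⟨t, ⟨t, t⟩⟩, arrived is t; result ⟨t, t⟩.
[[book arrived] Paris]: Paris is ⟨⟨t, t⟩, ⟨e, ⟨t, ⟨e, e⟩⟩⟩⟩, [book arrived] is ⟨t, t⟩; result ⟨e, ⟨t, ⟨e, e⟩⟩⟩.
[never [[book arrived] Paris]]: [[book arrived] Paris] is ⟨e, ⟨t, ⟨e, e⟩⟩⟩, never is e; result ⟨t, ⟨e, e⟩⟩.
[sleeps [never [[book arrived] Paris]]]: sleeps is ⟨⟨t, ⟨e, e⟩⟩, ⟨t, e⟩⟩, [never [[book arrived] Paris]] is ⟨t, ⟨e, e⟩⟩; result ⟨t, e⟩.
[clever [sleeps [never [[book arrived] Paris]]]]: [sleeps [never [[book arrived] Paris]]] is ⟨t, e⟩, clever is t; result e.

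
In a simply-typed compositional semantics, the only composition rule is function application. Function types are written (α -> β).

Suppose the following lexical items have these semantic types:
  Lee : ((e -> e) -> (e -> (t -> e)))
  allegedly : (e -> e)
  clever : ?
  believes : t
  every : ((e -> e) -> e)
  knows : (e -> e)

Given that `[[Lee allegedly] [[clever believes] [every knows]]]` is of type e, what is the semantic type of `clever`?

(t -> (e -> ((e -> (t -> e)) -> e)))

At [[Lee allegedly] [[clever believes] [every knows]]] (required: e): [Lee allegedly] is (e -> (t -> e)), which is not a function with range e; hence [[clever believes] [every knows]] is the functor — type ((e -> (t -> e)) -> e).
At [[clever believes] [every knows]] (required: ((e -> (t -> e)) -> e)): [every knows] is e, which is not a function with range ((e -> (t -> e)) -> e); hence [clever believes] is the functor — type (e -> ((e -> (t -> e)) -> e)).
At [clever believes] (required: (e -> ((e -> (t -> e)) -> e))): believes is t, which is not a function with range (e -> ((e -> (t -> e)) -> e)); hence clever is the functor — type (t -> (e -> ((e -> (t -> e)) -> e))).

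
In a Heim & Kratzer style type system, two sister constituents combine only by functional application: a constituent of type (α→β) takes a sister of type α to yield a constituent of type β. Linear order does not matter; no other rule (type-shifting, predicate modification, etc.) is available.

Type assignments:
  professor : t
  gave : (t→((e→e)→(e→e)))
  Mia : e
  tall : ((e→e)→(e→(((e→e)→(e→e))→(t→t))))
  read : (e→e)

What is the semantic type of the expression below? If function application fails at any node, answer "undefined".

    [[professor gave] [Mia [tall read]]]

At [professor gave], gave : (t→((e→e)→(e→e))) takes professor : t, giving ((e→e)→(e→e)).
At [tall read], tall : ((e→e)→(e→(((e→e)→(e→e))→(t→t)))) takes read : (e→e), giving (e→(((e→e)→(e→e))→(t→t))).
At [Mia [tall read]], [tall read] : (e→(((e→e)→(e→e))→(t→t))) takes Mia : e, giving (((e→e)→(e→e))→(t→t)).
At [[professor gave] [Mia [tall read]]], [Mia [tall read]] : (((e→e)→(e→e))→(t→t)) takes [professor gave] : ((e→e)→(e→e)), giving (t→t).

(t→t)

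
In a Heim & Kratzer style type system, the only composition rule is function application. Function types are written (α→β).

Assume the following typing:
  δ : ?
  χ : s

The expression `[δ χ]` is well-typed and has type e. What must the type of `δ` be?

[δ χ] must have type e. The sister χ has type s; that is not a function onto e, so δ must be the functor, of type (s→e).

(s→e)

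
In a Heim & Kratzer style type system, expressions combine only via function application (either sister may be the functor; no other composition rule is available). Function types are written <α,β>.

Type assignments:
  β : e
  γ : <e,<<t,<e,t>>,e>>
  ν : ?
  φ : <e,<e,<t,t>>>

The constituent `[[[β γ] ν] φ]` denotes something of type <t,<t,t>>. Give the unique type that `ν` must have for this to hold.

<<<t,<e,t>>,e>,<<e,<e,<t,t>>>,<t,<t,t>>>>

For [[[β γ] ν] φ] to have type <t,<t,t>> with φ of type <e,<e,<t,t>>>, [[β γ] ν] must be the function: [[β γ] ν] : <<e,<e,<t,t>>>,<t,<t,t>>>.
For [[β γ] ν] to have type <<e,<e,<t,t>>>,<t,<t,t>>> with [β γ] of type <<t,<e,t>>,e>, ν must be the function: ν : <<<t,<e,t>>,e>,<<e,<e,<t,t>>>,<t,<t,t>>>>.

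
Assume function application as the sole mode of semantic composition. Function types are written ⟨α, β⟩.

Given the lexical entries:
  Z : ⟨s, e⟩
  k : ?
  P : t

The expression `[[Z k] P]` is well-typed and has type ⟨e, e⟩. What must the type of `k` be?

⟨⟨s, e⟩, ⟨t, ⟨e, e⟩⟩⟩

[[Z k] P] is required to be ⟨e, e⟩. P : t cannot yield ⟨e, e⟩ as functor, so [Z k] : ⟨t, ⟨e, e⟩⟩.
[Z k] is required to be ⟨t, ⟨e, e⟩⟩. Z : ⟨s, e⟩ cannot yield ⟨t, ⟨e, e⟩⟩ as functor, so k : ⟨⟨s, e⟩, ⟨t, ⟨e, e⟩⟩⟩.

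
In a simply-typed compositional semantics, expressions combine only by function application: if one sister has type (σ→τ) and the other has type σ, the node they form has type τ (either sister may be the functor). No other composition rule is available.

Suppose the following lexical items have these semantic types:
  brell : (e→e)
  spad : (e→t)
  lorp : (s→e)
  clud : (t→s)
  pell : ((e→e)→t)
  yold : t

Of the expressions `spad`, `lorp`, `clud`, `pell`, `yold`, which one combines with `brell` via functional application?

spad : (e→t) — does not combine with brell.
lorp : (s→e) — does not combine with brell.
clud : (t→s) — does not combine with brell.
pell — combines: pell : ((e→e)→t) takes brell : (e→e) as argument, giving t.
yold : t — does not combine with brell.

pell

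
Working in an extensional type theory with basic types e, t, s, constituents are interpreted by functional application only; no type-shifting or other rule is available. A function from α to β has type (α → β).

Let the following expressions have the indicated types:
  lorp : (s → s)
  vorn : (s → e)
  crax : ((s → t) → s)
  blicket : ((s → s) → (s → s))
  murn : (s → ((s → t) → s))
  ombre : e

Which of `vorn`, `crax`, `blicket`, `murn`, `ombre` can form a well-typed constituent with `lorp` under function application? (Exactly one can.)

vorn : (s → e) — does not combine with lorp.
crax : ((s → t) → s) — does not combine with lorp.
blicket — combines: blicket : ((s → s) → (s → s)) takes lorp : (s → s) as argument, giving (s → s).
murn : (s → ((s → t) → s)) — does not combine with lorp.
ombre : e — does not combine with lorp.

blicket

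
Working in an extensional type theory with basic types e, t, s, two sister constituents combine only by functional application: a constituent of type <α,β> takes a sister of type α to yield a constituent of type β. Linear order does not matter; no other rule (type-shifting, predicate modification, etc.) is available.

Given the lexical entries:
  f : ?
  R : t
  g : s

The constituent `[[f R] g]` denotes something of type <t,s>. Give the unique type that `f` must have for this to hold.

[[f R] g] is required to be <t,s>. g : s cannot yield <t,s> as functor, so [f R] : <s,<t,s>>.
[f R] is required to be <s,<t,s>>. R : t cannot yield <s,<t,s>> as functor, so f : <t,<s,<t,s>>>.

<t,<s,<t,s>>>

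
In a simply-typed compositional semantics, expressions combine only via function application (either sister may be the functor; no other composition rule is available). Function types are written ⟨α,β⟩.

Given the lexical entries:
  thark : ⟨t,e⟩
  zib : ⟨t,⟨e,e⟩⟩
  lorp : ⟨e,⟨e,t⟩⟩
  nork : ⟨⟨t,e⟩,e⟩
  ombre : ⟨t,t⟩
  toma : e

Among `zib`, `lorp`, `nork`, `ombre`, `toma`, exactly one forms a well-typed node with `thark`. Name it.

nork

zib : ⟨t,⟨e,e⟩⟩ — neither side's domain matches the other.
lorp : ⟨e,⟨e,t⟩⟩ — neither side's domain matches the other.
nork — combines: nork : ⟨⟨t,e⟩,e⟩ takes thark : ⟨t,e⟩ as argument, giving e.
ombre : ⟨t,t⟩ — neither side's domain matches the other.
toma : e — neither side's domain matches the other.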